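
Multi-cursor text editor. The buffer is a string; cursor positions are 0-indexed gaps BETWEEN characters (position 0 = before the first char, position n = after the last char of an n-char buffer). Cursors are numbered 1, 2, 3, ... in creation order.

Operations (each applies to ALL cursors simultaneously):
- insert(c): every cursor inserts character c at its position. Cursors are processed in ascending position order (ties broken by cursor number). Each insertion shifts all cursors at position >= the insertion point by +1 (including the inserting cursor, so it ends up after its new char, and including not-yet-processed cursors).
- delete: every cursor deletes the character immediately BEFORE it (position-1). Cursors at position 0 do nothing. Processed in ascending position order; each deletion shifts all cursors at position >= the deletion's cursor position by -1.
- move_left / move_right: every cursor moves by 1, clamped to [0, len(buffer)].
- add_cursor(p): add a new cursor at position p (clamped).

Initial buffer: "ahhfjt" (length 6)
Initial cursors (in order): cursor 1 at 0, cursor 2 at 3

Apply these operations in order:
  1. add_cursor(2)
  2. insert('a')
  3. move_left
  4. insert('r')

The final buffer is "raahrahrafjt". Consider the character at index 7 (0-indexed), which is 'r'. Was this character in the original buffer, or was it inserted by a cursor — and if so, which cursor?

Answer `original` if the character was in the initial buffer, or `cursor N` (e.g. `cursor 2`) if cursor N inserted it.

Answer: cursor 2

Derivation:
After op 1 (add_cursor(2)): buffer="ahhfjt" (len 6), cursors c1@0 c3@2 c2@3, authorship ......
After op 2 (insert('a')): buffer="aahahafjt" (len 9), cursors c1@1 c3@4 c2@6, authorship 1..3.2...
After op 3 (move_left): buffer="aahahafjt" (len 9), cursors c1@0 c3@3 c2@5, authorship 1..3.2...
After op 4 (insert('r')): buffer="raahrahrafjt" (len 12), cursors c1@1 c3@5 c2@8, authorship 11..33.22...
Authorship (.=original, N=cursor N): 1 1 . . 3 3 . 2 2 . . .
Index 7: author = 2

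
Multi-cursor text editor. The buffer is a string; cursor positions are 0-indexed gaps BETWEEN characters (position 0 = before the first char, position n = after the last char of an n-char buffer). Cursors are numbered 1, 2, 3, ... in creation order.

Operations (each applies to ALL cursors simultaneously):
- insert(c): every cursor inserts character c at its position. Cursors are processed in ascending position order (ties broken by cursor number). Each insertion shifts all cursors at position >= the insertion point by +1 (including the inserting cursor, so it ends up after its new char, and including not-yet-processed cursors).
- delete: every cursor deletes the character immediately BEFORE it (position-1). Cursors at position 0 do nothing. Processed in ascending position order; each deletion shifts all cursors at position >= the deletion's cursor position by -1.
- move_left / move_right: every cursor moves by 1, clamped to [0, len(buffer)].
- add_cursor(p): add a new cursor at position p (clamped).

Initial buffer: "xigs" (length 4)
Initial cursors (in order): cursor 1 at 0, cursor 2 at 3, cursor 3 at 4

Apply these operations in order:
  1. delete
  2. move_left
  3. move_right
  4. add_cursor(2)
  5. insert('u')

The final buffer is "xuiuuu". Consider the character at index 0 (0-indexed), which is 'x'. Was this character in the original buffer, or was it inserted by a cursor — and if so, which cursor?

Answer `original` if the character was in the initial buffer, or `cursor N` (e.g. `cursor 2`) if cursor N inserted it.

After op 1 (delete): buffer="xi" (len 2), cursors c1@0 c2@2 c3@2, authorship ..
After op 2 (move_left): buffer="xi" (len 2), cursors c1@0 c2@1 c3@1, authorship ..
After op 3 (move_right): buffer="xi" (len 2), cursors c1@1 c2@2 c3@2, authorship ..
After op 4 (add_cursor(2)): buffer="xi" (len 2), cursors c1@1 c2@2 c3@2 c4@2, authorship ..
After op 5 (insert('u')): buffer="xuiuuu" (len 6), cursors c1@2 c2@6 c3@6 c4@6, authorship .1.234
Authorship (.=original, N=cursor N): . 1 . 2 3 4
Index 0: author = original

Answer: original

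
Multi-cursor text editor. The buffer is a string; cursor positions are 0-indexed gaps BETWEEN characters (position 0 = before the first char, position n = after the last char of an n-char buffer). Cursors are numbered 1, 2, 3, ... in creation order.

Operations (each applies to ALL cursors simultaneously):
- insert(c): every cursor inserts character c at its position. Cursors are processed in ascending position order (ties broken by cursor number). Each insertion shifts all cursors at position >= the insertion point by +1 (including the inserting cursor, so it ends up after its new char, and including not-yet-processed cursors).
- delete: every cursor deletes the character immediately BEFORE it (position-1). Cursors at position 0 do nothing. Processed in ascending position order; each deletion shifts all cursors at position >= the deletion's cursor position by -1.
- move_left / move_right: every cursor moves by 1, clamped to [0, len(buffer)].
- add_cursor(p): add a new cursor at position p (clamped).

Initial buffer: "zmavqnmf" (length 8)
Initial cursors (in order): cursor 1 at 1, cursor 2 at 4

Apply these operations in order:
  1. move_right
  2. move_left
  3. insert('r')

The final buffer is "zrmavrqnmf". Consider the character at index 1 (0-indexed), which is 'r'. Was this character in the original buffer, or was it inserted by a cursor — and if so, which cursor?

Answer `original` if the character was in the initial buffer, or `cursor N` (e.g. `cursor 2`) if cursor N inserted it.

After op 1 (move_right): buffer="zmavqnmf" (len 8), cursors c1@2 c2@5, authorship ........
After op 2 (move_left): buffer="zmavqnmf" (len 8), cursors c1@1 c2@4, authorship ........
After op 3 (insert('r')): buffer="zrmavrqnmf" (len 10), cursors c1@2 c2@6, authorship .1...2....
Authorship (.=original, N=cursor N): . 1 . . . 2 . . . .
Index 1: author = 1

Answer: cursor 1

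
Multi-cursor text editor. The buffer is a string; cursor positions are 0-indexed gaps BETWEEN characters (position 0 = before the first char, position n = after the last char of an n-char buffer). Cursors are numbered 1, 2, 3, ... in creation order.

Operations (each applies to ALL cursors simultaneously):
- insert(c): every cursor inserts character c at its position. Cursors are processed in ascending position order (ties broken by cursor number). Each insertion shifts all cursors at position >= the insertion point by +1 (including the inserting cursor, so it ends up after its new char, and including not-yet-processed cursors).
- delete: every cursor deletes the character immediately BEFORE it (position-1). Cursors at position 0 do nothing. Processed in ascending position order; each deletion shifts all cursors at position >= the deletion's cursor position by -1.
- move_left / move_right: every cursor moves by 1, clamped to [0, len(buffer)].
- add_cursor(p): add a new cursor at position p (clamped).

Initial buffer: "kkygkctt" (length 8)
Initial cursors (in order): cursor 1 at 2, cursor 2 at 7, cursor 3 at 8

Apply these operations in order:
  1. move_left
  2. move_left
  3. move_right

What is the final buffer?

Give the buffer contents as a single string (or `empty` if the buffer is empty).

After op 1 (move_left): buffer="kkygkctt" (len 8), cursors c1@1 c2@6 c3@7, authorship ........
After op 2 (move_left): buffer="kkygkctt" (len 8), cursors c1@0 c2@5 c3@6, authorship ........
After op 3 (move_right): buffer="kkygkctt" (len 8), cursors c1@1 c2@6 c3@7, authorship ........

Answer: kkygkctt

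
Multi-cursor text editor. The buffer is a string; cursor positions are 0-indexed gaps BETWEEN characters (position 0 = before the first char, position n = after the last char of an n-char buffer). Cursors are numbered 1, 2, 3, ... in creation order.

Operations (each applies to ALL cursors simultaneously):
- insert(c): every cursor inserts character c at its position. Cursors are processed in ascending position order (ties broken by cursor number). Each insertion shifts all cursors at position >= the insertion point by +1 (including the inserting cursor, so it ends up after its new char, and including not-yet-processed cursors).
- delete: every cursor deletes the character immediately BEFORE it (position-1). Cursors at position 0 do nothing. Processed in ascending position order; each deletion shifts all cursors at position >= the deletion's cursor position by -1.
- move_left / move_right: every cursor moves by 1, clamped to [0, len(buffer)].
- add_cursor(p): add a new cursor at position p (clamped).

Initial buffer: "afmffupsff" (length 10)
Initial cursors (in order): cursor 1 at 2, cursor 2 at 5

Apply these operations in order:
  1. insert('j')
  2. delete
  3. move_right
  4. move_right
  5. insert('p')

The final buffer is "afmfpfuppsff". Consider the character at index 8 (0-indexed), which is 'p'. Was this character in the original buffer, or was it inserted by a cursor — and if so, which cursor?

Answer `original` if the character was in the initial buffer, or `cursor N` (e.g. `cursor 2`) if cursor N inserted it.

Answer: cursor 2

Derivation:
After op 1 (insert('j')): buffer="afjmffjupsff" (len 12), cursors c1@3 c2@7, authorship ..1...2.....
After op 2 (delete): buffer="afmffupsff" (len 10), cursors c1@2 c2@5, authorship ..........
After op 3 (move_right): buffer="afmffupsff" (len 10), cursors c1@3 c2@6, authorship ..........
After op 4 (move_right): buffer="afmffupsff" (len 10), cursors c1@4 c2@7, authorship ..........
After op 5 (insert('p')): buffer="afmfpfuppsff" (len 12), cursors c1@5 c2@9, authorship ....1...2...
Authorship (.=original, N=cursor N): . . . . 1 . . . 2 . . .
Index 8: author = 2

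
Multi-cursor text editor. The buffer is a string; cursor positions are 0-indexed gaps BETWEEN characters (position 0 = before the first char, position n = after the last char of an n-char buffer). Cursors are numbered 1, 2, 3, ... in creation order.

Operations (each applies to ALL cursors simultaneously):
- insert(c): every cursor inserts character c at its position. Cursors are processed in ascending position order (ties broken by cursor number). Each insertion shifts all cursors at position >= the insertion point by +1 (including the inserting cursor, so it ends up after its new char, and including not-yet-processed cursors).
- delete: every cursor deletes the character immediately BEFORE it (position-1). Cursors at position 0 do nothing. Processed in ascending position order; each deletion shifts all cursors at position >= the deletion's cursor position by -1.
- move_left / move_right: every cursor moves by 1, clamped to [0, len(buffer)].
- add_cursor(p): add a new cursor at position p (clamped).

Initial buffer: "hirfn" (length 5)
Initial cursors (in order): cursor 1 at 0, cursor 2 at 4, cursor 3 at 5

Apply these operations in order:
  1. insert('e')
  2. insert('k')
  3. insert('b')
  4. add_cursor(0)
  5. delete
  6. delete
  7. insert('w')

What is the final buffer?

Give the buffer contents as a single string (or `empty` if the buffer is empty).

Answer: wewhirfewnew

Derivation:
After op 1 (insert('e')): buffer="ehirfene" (len 8), cursors c1@1 c2@6 c3@8, authorship 1....2.3
After op 2 (insert('k')): buffer="ekhirfeknek" (len 11), cursors c1@2 c2@8 c3@11, authorship 11....22.33
After op 3 (insert('b')): buffer="ekbhirfekbnekb" (len 14), cursors c1@3 c2@10 c3@14, authorship 111....222.333
After op 4 (add_cursor(0)): buffer="ekbhirfekbnekb" (len 14), cursors c4@0 c1@3 c2@10 c3@14, authorship 111....222.333
After op 5 (delete): buffer="ekhirfeknek" (len 11), cursors c4@0 c1@2 c2@8 c3@11, authorship 11....22.33
After op 6 (delete): buffer="ehirfene" (len 8), cursors c4@0 c1@1 c2@6 c3@8, authorship 1....2.3
After op 7 (insert('w')): buffer="wewhirfewnew" (len 12), cursors c4@1 c1@3 c2@9 c3@12, authorship 411....22.33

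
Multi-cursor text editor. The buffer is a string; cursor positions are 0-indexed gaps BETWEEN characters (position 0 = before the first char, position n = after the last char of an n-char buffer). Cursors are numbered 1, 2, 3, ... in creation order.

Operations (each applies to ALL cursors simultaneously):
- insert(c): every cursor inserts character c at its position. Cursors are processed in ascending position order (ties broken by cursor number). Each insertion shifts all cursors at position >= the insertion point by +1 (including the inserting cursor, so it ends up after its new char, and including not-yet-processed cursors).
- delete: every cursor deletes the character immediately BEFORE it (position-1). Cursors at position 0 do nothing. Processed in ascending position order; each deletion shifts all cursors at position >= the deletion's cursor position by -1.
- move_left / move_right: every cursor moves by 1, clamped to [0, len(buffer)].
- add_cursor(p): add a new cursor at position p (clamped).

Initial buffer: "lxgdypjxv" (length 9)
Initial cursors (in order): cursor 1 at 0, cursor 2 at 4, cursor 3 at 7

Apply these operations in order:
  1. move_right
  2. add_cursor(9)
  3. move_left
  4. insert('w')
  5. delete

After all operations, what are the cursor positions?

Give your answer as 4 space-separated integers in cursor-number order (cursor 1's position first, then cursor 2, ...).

After op 1 (move_right): buffer="lxgdypjxv" (len 9), cursors c1@1 c2@5 c3@8, authorship .........
After op 2 (add_cursor(9)): buffer="lxgdypjxv" (len 9), cursors c1@1 c2@5 c3@8 c4@9, authorship .........
After op 3 (move_left): buffer="lxgdypjxv" (len 9), cursors c1@0 c2@4 c3@7 c4@8, authorship .........
After op 4 (insert('w')): buffer="wlxgdwypjwxwv" (len 13), cursors c1@1 c2@6 c3@10 c4@12, authorship 1....2...3.4.
After op 5 (delete): buffer="lxgdypjxv" (len 9), cursors c1@0 c2@4 c3@7 c4@8, authorship .........

Answer: 0 4 7 8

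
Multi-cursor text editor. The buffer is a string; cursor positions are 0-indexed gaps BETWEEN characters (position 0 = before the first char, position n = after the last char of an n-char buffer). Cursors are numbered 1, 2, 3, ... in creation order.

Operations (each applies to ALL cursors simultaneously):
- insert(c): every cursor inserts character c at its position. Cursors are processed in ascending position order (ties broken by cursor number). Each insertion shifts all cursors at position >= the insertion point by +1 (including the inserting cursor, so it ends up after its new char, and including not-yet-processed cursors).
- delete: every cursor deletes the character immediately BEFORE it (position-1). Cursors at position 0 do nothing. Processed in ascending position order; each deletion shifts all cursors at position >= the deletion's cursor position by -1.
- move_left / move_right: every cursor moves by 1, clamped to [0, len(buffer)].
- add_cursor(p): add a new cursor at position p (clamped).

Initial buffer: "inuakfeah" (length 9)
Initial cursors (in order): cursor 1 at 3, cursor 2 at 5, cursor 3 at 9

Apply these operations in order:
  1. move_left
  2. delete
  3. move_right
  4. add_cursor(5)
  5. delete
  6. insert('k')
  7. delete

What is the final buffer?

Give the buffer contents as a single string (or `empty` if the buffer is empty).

Answer: if

Derivation:
After op 1 (move_left): buffer="inuakfeah" (len 9), cursors c1@2 c2@4 c3@8, authorship .........
After op 2 (delete): buffer="iukfeh" (len 6), cursors c1@1 c2@2 c3@5, authorship ......
After op 3 (move_right): buffer="iukfeh" (len 6), cursors c1@2 c2@3 c3@6, authorship ......
After op 4 (add_cursor(5)): buffer="iukfeh" (len 6), cursors c1@2 c2@3 c4@5 c3@6, authorship ......
After op 5 (delete): buffer="if" (len 2), cursors c1@1 c2@1 c3@2 c4@2, authorship ..
After op 6 (insert('k')): buffer="ikkfkk" (len 6), cursors c1@3 c2@3 c3@6 c4@6, authorship .12.34
After op 7 (delete): buffer="if" (len 2), cursors c1@1 c2@1 c3@2 c4@2, authorship ..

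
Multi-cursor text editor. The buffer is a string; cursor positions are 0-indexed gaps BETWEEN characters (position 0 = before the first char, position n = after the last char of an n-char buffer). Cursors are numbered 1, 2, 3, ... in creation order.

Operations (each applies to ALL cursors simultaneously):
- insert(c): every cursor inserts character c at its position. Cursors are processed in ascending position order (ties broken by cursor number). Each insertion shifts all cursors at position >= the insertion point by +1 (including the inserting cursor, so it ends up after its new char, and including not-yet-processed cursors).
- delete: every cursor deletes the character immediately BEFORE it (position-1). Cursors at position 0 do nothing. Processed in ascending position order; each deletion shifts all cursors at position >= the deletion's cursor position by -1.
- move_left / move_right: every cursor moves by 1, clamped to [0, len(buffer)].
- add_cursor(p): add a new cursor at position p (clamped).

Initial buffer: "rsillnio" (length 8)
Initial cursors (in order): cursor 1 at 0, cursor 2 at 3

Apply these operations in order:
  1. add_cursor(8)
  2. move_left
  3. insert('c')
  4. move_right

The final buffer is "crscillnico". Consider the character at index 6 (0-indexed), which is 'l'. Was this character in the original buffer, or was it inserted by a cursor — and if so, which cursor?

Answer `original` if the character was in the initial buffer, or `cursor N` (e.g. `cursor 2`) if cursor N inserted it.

Answer: original

Derivation:
After op 1 (add_cursor(8)): buffer="rsillnio" (len 8), cursors c1@0 c2@3 c3@8, authorship ........
After op 2 (move_left): buffer="rsillnio" (len 8), cursors c1@0 c2@2 c3@7, authorship ........
After op 3 (insert('c')): buffer="crscillnico" (len 11), cursors c1@1 c2@4 c3@10, authorship 1..2.....3.
After op 4 (move_right): buffer="crscillnico" (len 11), cursors c1@2 c2@5 c3@11, authorship 1..2.....3.
Authorship (.=original, N=cursor N): 1 . . 2 . . . . . 3 .
Index 6: author = original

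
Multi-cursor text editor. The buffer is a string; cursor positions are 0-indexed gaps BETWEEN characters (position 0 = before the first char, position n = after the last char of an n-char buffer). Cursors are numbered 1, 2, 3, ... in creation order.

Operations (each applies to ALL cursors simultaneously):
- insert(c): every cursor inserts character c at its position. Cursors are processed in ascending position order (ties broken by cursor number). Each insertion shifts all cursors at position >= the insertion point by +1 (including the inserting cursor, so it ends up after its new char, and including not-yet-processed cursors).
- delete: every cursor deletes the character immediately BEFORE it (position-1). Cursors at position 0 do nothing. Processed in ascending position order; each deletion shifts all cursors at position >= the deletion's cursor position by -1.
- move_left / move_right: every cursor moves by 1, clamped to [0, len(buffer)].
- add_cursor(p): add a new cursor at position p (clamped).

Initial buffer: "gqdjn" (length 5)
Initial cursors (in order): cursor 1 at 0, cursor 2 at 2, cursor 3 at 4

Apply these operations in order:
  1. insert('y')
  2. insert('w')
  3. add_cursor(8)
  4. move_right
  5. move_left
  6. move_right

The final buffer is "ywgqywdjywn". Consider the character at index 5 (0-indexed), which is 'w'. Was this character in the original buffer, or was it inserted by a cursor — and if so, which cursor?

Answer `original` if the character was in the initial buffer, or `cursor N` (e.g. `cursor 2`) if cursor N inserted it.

After op 1 (insert('y')): buffer="ygqydjyn" (len 8), cursors c1@1 c2@4 c3@7, authorship 1..2..3.
After op 2 (insert('w')): buffer="ywgqywdjywn" (len 11), cursors c1@2 c2@6 c3@10, authorship 11..22..33.
After op 3 (add_cursor(8)): buffer="ywgqywdjywn" (len 11), cursors c1@2 c2@6 c4@8 c3@10, authorship 11..22..33.
After op 4 (move_right): buffer="ywgqywdjywn" (len 11), cursors c1@3 c2@7 c4@9 c3@11, authorship 11..22..33.
After op 5 (move_left): buffer="ywgqywdjywn" (len 11), cursors c1@2 c2@6 c4@8 c3@10, authorship 11..22..33.
After op 6 (move_right): buffer="ywgqywdjywn" (len 11), cursors c1@3 c2@7 c4@9 c3@11, authorship 11..22..33.
Authorship (.=original, N=cursor N): 1 1 . . 2 2 . . 3 3 .
Index 5: author = 2

Answer: cursor 2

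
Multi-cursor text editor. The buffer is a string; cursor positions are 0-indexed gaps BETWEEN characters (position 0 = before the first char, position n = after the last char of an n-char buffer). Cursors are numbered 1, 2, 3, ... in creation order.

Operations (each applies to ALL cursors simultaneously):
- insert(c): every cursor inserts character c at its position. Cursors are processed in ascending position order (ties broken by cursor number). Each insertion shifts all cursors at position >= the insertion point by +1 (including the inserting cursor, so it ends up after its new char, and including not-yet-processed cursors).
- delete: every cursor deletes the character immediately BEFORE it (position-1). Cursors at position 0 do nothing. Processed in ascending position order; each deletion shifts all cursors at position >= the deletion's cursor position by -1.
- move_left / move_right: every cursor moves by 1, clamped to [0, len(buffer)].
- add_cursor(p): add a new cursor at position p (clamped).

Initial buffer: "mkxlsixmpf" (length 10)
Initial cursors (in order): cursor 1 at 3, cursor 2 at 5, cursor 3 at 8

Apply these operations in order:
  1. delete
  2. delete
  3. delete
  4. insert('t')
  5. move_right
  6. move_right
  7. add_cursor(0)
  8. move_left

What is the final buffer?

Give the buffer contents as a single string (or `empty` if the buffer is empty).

After op 1 (delete): buffer="mklixpf" (len 7), cursors c1@2 c2@3 c3@5, authorship .......
After op 2 (delete): buffer="mipf" (len 4), cursors c1@1 c2@1 c3@2, authorship ....
After op 3 (delete): buffer="pf" (len 2), cursors c1@0 c2@0 c3@0, authorship ..
After op 4 (insert('t')): buffer="tttpf" (len 5), cursors c1@3 c2@3 c3@3, authorship 123..
After op 5 (move_right): buffer="tttpf" (len 5), cursors c1@4 c2@4 c3@4, authorship 123..
After op 6 (move_right): buffer="tttpf" (len 5), cursors c1@5 c2@5 c3@5, authorship 123..
After op 7 (add_cursor(0)): buffer="tttpf" (len 5), cursors c4@0 c1@5 c2@5 c3@5, authorship 123..
After op 8 (move_left): buffer="tttpf" (len 5), cursors c4@0 c1@4 c2@4 c3@4, authorship 123..

Answer: tttpf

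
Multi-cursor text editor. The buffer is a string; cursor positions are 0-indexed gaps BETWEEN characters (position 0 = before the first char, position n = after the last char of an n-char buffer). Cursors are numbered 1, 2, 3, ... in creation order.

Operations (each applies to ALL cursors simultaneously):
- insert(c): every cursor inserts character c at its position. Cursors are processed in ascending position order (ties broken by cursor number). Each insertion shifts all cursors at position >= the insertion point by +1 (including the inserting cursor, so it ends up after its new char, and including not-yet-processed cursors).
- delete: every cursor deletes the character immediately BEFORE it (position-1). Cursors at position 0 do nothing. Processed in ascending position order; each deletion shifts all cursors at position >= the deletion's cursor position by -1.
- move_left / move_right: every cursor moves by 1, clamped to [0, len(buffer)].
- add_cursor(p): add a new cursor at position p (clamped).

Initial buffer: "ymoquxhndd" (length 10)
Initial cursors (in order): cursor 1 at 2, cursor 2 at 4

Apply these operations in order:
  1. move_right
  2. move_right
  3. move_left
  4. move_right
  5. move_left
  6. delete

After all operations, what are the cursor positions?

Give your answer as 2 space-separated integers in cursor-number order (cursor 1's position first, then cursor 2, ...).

Answer: 2 3

Derivation:
After op 1 (move_right): buffer="ymoquxhndd" (len 10), cursors c1@3 c2@5, authorship ..........
After op 2 (move_right): buffer="ymoquxhndd" (len 10), cursors c1@4 c2@6, authorship ..........
After op 3 (move_left): buffer="ymoquxhndd" (len 10), cursors c1@3 c2@5, authorship ..........
After op 4 (move_right): buffer="ymoquxhndd" (len 10), cursors c1@4 c2@6, authorship ..........
After op 5 (move_left): buffer="ymoquxhndd" (len 10), cursors c1@3 c2@5, authorship ..........
After op 6 (delete): buffer="ymqxhndd" (len 8), cursors c1@2 c2@3, authorship ........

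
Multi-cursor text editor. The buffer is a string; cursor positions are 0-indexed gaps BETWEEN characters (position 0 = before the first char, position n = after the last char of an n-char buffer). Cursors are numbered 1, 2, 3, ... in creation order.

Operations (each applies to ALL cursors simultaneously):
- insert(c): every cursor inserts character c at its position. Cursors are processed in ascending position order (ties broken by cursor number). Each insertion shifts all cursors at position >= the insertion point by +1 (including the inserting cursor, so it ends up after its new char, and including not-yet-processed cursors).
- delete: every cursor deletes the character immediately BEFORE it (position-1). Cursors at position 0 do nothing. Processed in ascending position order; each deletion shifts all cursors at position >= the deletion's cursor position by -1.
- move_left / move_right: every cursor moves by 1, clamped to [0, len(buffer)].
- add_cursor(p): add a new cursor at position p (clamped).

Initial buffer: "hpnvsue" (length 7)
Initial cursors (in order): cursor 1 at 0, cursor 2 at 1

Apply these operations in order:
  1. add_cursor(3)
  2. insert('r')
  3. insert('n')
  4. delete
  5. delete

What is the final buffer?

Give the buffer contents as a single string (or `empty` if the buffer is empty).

Answer: hpnvsue

Derivation:
After op 1 (add_cursor(3)): buffer="hpnvsue" (len 7), cursors c1@0 c2@1 c3@3, authorship .......
After op 2 (insert('r')): buffer="rhrpnrvsue" (len 10), cursors c1@1 c2@3 c3@6, authorship 1.2..3....
After op 3 (insert('n')): buffer="rnhrnpnrnvsue" (len 13), cursors c1@2 c2@5 c3@9, authorship 11.22..33....
After op 4 (delete): buffer="rhrpnrvsue" (len 10), cursors c1@1 c2@3 c3@6, authorship 1.2..3....
After op 5 (delete): buffer="hpnvsue" (len 7), cursors c1@0 c2@1 c3@3, authorship .......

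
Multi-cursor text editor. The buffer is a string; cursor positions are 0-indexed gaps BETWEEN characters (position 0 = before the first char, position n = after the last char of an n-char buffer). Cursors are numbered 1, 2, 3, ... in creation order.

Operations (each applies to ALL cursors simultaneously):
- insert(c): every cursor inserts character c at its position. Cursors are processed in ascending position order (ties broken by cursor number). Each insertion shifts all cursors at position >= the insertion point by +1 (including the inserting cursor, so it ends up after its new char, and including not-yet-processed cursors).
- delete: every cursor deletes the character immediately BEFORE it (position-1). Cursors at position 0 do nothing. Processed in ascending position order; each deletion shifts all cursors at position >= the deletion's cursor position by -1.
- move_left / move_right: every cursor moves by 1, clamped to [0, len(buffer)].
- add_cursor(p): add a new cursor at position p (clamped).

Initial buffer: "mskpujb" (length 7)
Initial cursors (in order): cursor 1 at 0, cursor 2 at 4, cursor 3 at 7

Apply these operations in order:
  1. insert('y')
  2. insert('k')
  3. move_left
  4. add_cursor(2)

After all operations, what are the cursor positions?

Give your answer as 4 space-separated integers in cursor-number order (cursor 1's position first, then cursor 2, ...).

After op 1 (insert('y')): buffer="ymskpyujby" (len 10), cursors c1@1 c2@6 c3@10, authorship 1....2...3
After op 2 (insert('k')): buffer="ykmskpykujbyk" (len 13), cursors c1@2 c2@8 c3@13, authorship 11....22...33
After op 3 (move_left): buffer="ykmskpykujbyk" (len 13), cursors c1@1 c2@7 c3@12, authorship 11....22...33
After op 4 (add_cursor(2)): buffer="ykmskpykujbyk" (len 13), cursors c1@1 c4@2 c2@7 c3@12, authorship 11....22...33

Answer: 1 7 12 2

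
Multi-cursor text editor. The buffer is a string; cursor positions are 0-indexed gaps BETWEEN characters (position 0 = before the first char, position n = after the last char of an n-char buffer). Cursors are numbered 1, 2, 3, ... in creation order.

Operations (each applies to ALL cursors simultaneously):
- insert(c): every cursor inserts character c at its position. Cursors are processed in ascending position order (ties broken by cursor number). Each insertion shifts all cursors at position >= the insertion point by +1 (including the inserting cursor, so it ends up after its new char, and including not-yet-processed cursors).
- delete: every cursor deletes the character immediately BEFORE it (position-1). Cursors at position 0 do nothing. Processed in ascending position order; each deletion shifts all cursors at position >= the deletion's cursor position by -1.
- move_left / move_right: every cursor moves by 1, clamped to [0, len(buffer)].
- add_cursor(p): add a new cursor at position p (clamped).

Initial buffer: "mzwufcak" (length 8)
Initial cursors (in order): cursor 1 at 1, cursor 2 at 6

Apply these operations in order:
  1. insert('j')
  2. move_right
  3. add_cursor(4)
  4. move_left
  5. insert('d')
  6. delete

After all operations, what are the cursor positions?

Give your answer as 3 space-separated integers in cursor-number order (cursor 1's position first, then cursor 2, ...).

After op 1 (insert('j')): buffer="mjzwufcjak" (len 10), cursors c1@2 c2@8, authorship .1.....2..
After op 2 (move_right): buffer="mjzwufcjak" (len 10), cursors c1@3 c2@9, authorship .1.....2..
After op 3 (add_cursor(4)): buffer="mjzwufcjak" (len 10), cursors c1@3 c3@4 c2@9, authorship .1.....2..
After op 4 (move_left): buffer="mjzwufcjak" (len 10), cursors c1@2 c3@3 c2@8, authorship .1.....2..
After op 5 (insert('d')): buffer="mjdzdwufcjdak" (len 13), cursors c1@3 c3@5 c2@11, authorship .11.3....22..
After op 6 (delete): buffer="mjzwufcjak" (len 10), cursors c1@2 c3@3 c2@8, authorship .1.....2..

Answer: 2 8 3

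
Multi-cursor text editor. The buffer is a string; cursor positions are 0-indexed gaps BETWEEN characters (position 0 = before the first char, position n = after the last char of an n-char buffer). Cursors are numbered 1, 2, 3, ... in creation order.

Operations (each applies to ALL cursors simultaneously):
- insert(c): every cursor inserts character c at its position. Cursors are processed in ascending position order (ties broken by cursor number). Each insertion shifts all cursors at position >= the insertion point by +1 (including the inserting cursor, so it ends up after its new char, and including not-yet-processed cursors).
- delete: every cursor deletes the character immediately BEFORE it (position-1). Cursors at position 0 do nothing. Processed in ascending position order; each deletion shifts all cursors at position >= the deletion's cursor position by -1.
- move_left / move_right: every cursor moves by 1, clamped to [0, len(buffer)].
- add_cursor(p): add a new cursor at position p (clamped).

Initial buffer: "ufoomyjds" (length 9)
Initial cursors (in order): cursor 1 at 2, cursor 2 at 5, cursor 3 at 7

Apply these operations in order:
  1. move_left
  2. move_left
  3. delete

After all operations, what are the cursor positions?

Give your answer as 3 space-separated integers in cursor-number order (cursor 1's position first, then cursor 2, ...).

Answer: 0 2 3

Derivation:
After op 1 (move_left): buffer="ufoomyjds" (len 9), cursors c1@1 c2@4 c3@6, authorship .........
After op 2 (move_left): buffer="ufoomyjds" (len 9), cursors c1@0 c2@3 c3@5, authorship .........
After op 3 (delete): buffer="ufoyjds" (len 7), cursors c1@0 c2@2 c3@3, authorship .......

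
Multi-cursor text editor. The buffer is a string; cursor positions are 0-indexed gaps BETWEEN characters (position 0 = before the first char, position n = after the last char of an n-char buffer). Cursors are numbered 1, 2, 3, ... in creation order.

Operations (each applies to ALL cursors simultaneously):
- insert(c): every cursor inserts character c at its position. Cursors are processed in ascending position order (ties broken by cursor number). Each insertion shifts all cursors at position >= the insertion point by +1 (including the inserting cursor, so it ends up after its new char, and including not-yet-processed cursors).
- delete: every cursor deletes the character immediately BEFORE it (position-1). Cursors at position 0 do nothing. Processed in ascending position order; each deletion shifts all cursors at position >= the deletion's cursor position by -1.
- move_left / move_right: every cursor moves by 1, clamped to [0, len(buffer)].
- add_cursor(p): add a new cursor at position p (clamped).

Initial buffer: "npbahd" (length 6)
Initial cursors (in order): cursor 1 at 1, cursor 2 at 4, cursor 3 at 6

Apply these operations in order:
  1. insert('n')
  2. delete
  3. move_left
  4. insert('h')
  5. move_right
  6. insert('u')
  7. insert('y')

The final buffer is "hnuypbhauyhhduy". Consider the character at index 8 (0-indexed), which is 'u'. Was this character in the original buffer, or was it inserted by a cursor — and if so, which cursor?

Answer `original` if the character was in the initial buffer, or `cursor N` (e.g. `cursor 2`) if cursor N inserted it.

After op 1 (insert('n')): buffer="nnpbanhdn" (len 9), cursors c1@2 c2@6 c3@9, authorship .1...2..3
After op 2 (delete): buffer="npbahd" (len 6), cursors c1@1 c2@4 c3@6, authorship ......
After op 3 (move_left): buffer="npbahd" (len 6), cursors c1@0 c2@3 c3@5, authorship ......
After op 4 (insert('h')): buffer="hnpbhahhd" (len 9), cursors c1@1 c2@5 c3@8, authorship 1...2..3.
After op 5 (move_right): buffer="hnpbhahhd" (len 9), cursors c1@2 c2@6 c3@9, authorship 1...2..3.
After op 6 (insert('u')): buffer="hnupbhauhhdu" (len 12), cursors c1@3 c2@8 c3@12, authorship 1.1..2.2.3.3
After op 7 (insert('y')): buffer="hnuypbhauyhhduy" (len 15), cursors c1@4 c2@10 c3@15, authorship 1.11..2.22.3.33
Authorship (.=original, N=cursor N): 1 . 1 1 . . 2 . 2 2 . 3 . 3 3
Index 8: author = 2

Answer: cursor 2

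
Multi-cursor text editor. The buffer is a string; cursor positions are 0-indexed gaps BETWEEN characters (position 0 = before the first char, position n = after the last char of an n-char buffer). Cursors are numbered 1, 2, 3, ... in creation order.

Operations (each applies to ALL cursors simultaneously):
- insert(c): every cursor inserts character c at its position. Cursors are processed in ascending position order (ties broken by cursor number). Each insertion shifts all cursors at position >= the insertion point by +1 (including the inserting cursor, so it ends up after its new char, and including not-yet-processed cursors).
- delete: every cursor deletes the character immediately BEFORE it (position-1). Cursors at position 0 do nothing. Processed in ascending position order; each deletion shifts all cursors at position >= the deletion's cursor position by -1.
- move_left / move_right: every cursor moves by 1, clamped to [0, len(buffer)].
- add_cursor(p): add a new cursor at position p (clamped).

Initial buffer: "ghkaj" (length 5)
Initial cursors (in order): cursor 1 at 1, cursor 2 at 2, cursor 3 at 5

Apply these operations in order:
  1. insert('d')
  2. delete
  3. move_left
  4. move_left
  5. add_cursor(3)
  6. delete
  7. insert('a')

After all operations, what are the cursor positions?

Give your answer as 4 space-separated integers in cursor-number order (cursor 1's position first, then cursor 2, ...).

Answer: 2 2 5 5

Derivation:
After op 1 (insert('d')): buffer="gdhdkajd" (len 8), cursors c1@2 c2@4 c3@8, authorship .1.2...3
After op 2 (delete): buffer="ghkaj" (len 5), cursors c1@1 c2@2 c3@5, authorship .....
After op 3 (move_left): buffer="ghkaj" (len 5), cursors c1@0 c2@1 c3@4, authorship .....
After op 4 (move_left): buffer="ghkaj" (len 5), cursors c1@0 c2@0 c3@3, authorship .....
After op 5 (add_cursor(3)): buffer="ghkaj" (len 5), cursors c1@0 c2@0 c3@3 c4@3, authorship .....
After op 6 (delete): buffer="gaj" (len 3), cursors c1@0 c2@0 c3@1 c4@1, authorship ...
After op 7 (insert('a')): buffer="aagaaaj" (len 7), cursors c1@2 c2@2 c3@5 c4@5, authorship 12.34..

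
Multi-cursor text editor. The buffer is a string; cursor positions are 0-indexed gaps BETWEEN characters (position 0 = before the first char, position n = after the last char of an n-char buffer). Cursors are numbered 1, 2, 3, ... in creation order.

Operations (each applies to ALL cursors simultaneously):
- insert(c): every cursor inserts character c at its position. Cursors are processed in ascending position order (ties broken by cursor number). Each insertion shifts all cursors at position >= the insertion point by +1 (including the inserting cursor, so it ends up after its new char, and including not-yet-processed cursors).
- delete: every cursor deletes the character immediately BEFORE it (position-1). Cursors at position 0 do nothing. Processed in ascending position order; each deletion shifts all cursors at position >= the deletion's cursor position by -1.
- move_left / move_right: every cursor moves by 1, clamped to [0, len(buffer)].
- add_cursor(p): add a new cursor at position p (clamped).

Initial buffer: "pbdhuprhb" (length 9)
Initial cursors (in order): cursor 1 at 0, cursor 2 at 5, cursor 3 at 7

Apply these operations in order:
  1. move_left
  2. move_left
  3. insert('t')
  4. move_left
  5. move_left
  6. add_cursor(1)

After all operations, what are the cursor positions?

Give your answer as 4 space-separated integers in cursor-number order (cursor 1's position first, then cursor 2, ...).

After op 1 (move_left): buffer="pbdhuprhb" (len 9), cursors c1@0 c2@4 c3@6, authorship .........
After op 2 (move_left): buffer="pbdhuprhb" (len 9), cursors c1@0 c2@3 c3@5, authorship .........
After op 3 (insert('t')): buffer="tpbdthutprhb" (len 12), cursors c1@1 c2@5 c3@8, authorship 1...2..3....
After op 4 (move_left): buffer="tpbdthutprhb" (len 12), cursors c1@0 c2@4 c3@7, authorship 1...2..3....
After op 5 (move_left): buffer="tpbdthutprhb" (len 12), cursors c1@0 c2@3 c3@6, authorship 1...2..3....
After op 6 (add_cursor(1)): buffer="tpbdthutprhb" (len 12), cursors c1@0 c4@1 c2@3 c3@6, authorship 1...2..3....

Answer: 0 3 6 1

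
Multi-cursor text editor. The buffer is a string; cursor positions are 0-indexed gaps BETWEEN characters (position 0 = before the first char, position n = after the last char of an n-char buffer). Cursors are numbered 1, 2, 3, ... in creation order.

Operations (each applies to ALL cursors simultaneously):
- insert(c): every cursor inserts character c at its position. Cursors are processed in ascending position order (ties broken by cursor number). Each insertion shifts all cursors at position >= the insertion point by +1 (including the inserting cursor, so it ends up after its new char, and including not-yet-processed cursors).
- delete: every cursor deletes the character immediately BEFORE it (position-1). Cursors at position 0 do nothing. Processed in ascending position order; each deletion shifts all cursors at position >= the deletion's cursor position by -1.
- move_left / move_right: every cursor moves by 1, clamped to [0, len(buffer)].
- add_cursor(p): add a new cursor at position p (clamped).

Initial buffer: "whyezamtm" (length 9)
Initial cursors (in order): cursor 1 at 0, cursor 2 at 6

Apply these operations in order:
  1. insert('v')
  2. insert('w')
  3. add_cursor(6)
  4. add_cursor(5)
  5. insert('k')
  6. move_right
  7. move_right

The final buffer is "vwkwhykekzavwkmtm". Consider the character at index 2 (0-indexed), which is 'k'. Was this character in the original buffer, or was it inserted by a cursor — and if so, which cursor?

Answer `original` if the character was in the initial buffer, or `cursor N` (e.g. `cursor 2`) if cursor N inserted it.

Answer: cursor 1

Derivation:
After op 1 (insert('v')): buffer="vwhyezavmtm" (len 11), cursors c1@1 c2@8, authorship 1......2...
After op 2 (insert('w')): buffer="vwwhyezavwmtm" (len 13), cursors c1@2 c2@10, authorship 11......22...
After op 3 (add_cursor(6)): buffer="vwwhyezavwmtm" (len 13), cursors c1@2 c3@6 c2@10, authorship 11......22...
After op 4 (add_cursor(5)): buffer="vwwhyezavwmtm" (len 13), cursors c1@2 c4@5 c3@6 c2@10, authorship 11......22...
After op 5 (insert('k')): buffer="vwkwhykekzavwkmtm" (len 17), cursors c1@3 c4@7 c3@9 c2@14, authorship 111...4.3..222...
After op 6 (move_right): buffer="vwkwhykekzavwkmtm" (len 17), cursors c1@4 c4@8 c3@10 c2@15, authorship 111...4.3..222...
After op 7 (move_right): buffer="vwkwhykekzavwkmtm" (len 17), cursors c1@5 c4@9 c3@11 c2@16, authorship 111...4.3..222...
Authorship (.=original, N=cursor N): 1 1 1 . . . 4 . 3 . . 2 2 2 . . .
Index 2: author = 1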